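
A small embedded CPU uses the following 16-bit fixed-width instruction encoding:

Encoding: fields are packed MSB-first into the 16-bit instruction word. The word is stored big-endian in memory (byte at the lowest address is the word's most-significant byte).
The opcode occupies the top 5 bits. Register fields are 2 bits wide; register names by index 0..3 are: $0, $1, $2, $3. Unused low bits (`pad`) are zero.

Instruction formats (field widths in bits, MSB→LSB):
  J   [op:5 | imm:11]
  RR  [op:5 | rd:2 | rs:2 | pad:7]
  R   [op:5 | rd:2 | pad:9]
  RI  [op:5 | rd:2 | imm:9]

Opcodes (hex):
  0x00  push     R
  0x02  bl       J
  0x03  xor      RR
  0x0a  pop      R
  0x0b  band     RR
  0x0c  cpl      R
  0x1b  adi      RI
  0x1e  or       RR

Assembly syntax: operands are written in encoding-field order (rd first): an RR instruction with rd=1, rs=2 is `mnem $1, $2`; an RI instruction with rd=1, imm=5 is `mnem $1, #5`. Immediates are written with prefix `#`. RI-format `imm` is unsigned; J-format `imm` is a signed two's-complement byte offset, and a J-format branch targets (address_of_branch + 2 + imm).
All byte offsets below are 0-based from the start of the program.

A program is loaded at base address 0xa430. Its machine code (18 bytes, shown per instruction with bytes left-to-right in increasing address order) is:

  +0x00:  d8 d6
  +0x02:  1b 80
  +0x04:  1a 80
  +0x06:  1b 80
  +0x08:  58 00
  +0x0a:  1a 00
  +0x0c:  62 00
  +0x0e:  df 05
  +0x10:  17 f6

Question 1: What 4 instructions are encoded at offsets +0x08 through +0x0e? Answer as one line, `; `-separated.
band $0, $0; xor $1, $0; cpl $1; adi $3, #261

@+08  big-endian(58 00) = 0x5800
  op=0x5800>>11=0xb ⇒ band (RR)
  rd: (w>>9)&0x3=0x0 → $0
  rs: (w>>7)&0x3=0x0 → $0
@+0a  big-endian(1a 00) = 0x1a00
  op=0x1a00>>11=0x3 ⇒ xor (RR)
  rd: (w>>9)&0x3=0x1 → $1
  rs: (w>>7)&0x3=0x0 → $0
@+0c  big-endian(62 00) = 0x6200
  op=0x6200>>11=0xc ⇒ cpl (R)
  rd: (w>>9)&0x3=0x1 → $1
@+0e  big-endian(df 05) = 0xdf05
  op=0xdf05>>11=0x1b ⇒ adi (RI)
  rd: (w>>9)&0x3=0x3 → $3
  imm: (w>>0)&0x1ff=0x105 → #261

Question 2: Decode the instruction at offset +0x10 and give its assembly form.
off 0x10: read 17 f6 as big → 0x17f6
  opcode bits[15:11]=0x2: bl/J
  [10:0] imm=2038 (s11→-10) = #-10

bl #-10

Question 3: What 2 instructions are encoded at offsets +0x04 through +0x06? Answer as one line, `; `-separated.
@+04  big-endian(1a 80) = 0x1a80
  top 5b → 0x3 → xor [RR]
  rd@[10:9]=0x1 ⇒ $1
  rs@[8:7]=0x1 ⇒ $1
@+06  big-endian(1b 80) = 0x1b80
  top 5b → 0x3 → xor [RR]
  rd@[10:9]=0x1 ⇒ $1
  rs@[8:7]=0x3 ⇒ $3

xor $1, $1; xor $1, $3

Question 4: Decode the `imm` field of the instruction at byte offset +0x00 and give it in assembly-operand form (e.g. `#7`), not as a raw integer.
#214

[00] d8 d6 → 0xd8d6
  top 5b → 0x1b → adi [RI]
  rd@[10:9]=0x0 ⇒ $0
  imm@[8:0]=0xd6 ⇒ #214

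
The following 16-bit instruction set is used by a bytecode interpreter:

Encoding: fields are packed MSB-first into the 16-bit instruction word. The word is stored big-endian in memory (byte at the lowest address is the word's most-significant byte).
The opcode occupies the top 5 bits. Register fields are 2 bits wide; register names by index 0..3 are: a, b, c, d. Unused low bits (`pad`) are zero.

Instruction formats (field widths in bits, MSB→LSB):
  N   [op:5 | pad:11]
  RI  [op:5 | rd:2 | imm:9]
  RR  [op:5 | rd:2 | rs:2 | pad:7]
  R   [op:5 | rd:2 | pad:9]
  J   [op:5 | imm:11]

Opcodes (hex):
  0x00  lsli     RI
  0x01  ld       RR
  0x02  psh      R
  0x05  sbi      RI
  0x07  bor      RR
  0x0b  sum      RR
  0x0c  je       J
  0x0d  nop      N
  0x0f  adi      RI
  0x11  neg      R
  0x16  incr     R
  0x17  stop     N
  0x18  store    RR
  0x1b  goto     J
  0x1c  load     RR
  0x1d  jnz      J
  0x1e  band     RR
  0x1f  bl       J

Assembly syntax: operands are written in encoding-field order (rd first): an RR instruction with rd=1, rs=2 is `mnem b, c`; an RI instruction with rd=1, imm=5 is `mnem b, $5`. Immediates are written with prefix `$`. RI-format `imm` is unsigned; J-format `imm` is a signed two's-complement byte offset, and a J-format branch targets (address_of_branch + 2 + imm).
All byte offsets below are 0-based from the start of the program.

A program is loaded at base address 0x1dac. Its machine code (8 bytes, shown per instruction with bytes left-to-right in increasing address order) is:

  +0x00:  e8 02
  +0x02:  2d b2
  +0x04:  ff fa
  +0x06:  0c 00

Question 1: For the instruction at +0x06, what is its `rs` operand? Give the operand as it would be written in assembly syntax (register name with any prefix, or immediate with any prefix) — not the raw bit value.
a

+0x06: 0c 00 ⇒ word 0x0c00 (big)
  op=0x0c00>>11=0x1 ⇒ ld (RR)
  [10:9] rd=2 = c
  [8:7] rs=0 = a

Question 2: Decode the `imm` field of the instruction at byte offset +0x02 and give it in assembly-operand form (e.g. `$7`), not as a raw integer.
off 0x02: read 2d b2 as big → 0x2db2
  op=0x2db2>>11=0x5 ⇒ sbi (RI)
  rd@[10:9]=0x2 ⇒ c
  imm@[8:0]=0x1b2 ⇒ $434

$434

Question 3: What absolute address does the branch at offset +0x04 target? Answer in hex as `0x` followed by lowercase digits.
[04] ff fa → 0xfffa
  top 5b → 0x1f → bl [J]
  [10:0] imm=2042 (s11→-6) = $-6
  target = base 0x1dac + off 0x04 + 2 + imm -6 = 0x1dac

0x1dac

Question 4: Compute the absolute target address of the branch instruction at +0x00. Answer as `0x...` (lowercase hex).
[00] e8 02 → 0xe802
  top 5b → 0x1d → jnz [J]
  imm@[10:0]=0x2 ⇒ $2
  target = base 0x1dac + off 0x00 + 2 + imm 2 = 0x1db0

0x1db0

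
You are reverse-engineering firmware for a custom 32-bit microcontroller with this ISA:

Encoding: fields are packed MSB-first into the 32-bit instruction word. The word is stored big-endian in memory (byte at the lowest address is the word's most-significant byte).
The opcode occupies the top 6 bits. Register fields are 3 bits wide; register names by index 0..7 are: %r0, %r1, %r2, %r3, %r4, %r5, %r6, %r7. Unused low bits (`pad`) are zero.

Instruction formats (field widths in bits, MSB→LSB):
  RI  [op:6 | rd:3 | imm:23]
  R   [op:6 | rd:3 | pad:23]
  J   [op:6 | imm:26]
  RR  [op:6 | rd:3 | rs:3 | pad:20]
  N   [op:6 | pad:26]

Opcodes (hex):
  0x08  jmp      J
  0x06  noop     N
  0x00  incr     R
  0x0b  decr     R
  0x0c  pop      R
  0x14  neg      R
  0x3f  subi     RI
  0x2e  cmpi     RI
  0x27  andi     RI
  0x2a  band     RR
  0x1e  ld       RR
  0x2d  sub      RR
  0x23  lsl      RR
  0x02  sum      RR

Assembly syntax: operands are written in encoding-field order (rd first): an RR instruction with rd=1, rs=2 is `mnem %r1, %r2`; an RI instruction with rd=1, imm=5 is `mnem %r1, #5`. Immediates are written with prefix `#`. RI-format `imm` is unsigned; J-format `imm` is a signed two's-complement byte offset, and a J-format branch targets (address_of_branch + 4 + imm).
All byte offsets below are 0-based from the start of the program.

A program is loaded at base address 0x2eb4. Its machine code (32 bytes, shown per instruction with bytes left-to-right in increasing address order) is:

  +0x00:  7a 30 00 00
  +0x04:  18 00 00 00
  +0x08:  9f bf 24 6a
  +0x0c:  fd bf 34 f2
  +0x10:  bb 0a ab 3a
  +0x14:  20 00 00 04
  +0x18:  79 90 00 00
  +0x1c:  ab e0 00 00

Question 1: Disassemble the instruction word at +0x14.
jmp #4

[14] 20 00 00 04 → 0x20000004
  opcode bits[31:26]=0x8: jmp/J
  [25:0] imm=4 = #4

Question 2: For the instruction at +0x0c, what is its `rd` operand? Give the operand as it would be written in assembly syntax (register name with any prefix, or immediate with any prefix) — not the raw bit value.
%r3

@+0c  big-endian(fd bf 34 f2) = 0xfdbf34f2
  op=0xfdbf34f2>>26=0x3f ⇒ subi (RI)
  rd@[25:23]=0x3 ⇒ %r3
  imm@[22:0]=0x3f34f2 ⇒ #4142322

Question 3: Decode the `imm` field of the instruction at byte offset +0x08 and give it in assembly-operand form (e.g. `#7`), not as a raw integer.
+0x08: 9f bf 24 6a ⇒ word 0x9fbf246a (big)
  opcode bits[31:26]=0x27: andi/RI
  rd@[25:23]=0x7 ⇒ %r7
  imm@[22:0]=0x3f246a ⇒ #4138090

#4138090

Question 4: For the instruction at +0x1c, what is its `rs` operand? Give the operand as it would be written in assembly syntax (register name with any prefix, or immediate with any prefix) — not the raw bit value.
off 0x1c: read ab e0 00 00 as big → 0xabe00000
  opcode bits[31:26]=0x2a: band/RR
  rd: (w>>23)&0x7=0x7 → %r7
  rs: (w>>20)&0x7=0x6 → %r6

%r6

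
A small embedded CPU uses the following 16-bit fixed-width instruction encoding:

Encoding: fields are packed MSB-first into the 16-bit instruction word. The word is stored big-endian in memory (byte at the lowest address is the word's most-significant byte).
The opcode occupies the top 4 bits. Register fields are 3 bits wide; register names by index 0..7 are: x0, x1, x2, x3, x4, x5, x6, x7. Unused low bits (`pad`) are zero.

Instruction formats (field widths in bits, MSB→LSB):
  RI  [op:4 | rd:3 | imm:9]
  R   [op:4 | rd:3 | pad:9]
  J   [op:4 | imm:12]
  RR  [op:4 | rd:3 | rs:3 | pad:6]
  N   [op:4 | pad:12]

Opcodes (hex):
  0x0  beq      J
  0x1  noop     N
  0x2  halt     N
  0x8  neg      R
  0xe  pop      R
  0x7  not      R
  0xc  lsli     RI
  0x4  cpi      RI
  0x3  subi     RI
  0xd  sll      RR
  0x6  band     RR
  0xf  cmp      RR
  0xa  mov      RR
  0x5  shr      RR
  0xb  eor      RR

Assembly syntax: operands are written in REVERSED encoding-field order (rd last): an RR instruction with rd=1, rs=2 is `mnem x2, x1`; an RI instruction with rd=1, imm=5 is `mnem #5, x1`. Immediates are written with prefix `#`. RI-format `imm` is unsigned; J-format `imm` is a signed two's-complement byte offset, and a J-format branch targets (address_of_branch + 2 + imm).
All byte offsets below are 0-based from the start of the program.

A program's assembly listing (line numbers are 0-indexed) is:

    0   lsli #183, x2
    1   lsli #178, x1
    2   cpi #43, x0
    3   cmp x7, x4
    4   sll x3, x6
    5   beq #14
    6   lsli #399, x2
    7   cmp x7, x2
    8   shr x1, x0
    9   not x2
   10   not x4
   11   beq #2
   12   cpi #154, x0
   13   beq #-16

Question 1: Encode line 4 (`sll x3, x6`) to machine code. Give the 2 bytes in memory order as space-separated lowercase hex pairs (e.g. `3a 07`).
L4: sll op=0xd:4|rd=6:3|rs=3:3|pad=0:6 ⇒ 0xdcc0 ⇒ big dc c0

dc c0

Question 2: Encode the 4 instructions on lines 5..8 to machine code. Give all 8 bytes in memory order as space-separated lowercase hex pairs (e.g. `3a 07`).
00 0e c5 8f f5 c0 50 40

5. beq fields op=0x0:4|imm=14:12 → word 000eh → 00 0e
6. lsli fields op=0xc:4|rd=2:3|imm=399:9 → word c58fh → c5 8f
7. cmp fields op=0xf:4|rd=2:3|rs=7:3|pad=0:6 → word f5c0h → f5 c0
8. shr fields op=0x5:4|rd=0:3|rs=1:3|pad=0:6 → word 5040h → 50 40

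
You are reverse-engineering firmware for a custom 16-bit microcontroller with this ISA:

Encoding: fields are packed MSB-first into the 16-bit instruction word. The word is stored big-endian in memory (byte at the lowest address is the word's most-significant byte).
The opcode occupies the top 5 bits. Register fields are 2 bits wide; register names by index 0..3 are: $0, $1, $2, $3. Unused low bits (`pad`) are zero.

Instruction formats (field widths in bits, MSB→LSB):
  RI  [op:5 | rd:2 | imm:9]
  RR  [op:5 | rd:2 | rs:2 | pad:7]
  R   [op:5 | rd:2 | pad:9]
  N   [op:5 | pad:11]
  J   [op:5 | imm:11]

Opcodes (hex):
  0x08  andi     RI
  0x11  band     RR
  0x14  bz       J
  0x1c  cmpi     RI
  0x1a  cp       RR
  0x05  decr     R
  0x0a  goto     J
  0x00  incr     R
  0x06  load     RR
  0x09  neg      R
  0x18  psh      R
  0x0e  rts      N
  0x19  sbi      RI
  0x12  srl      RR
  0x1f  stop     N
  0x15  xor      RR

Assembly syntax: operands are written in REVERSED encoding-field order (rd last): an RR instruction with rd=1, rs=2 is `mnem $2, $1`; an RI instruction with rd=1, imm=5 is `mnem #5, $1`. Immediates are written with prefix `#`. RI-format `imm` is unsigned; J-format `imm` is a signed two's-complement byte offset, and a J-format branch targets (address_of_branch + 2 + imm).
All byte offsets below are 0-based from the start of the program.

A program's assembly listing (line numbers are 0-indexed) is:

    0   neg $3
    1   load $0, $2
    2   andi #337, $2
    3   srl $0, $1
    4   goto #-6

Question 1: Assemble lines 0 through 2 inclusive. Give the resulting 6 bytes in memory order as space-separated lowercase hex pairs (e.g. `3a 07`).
4e 00 34 00 45 51

line 0 (neg): pack op=0x9:5|rd=3:2|pad=0:9 = 0x4e00; big→ 4e 00
line 1 (load): pack op=0x6:5|rd=2:2|rs=0:2|pad=0:7 = 0x3400; big→ 34 00
line 2 (andi): pack op=0x8:5|rd=2:2|imm=337:9 = 0x4551; big→ 45 51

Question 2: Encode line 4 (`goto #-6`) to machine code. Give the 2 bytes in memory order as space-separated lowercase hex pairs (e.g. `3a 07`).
L4: goto op=0xa:5|imm=-6:11 ⇒ 0x57fa ⇒ big 57 fa

57 fa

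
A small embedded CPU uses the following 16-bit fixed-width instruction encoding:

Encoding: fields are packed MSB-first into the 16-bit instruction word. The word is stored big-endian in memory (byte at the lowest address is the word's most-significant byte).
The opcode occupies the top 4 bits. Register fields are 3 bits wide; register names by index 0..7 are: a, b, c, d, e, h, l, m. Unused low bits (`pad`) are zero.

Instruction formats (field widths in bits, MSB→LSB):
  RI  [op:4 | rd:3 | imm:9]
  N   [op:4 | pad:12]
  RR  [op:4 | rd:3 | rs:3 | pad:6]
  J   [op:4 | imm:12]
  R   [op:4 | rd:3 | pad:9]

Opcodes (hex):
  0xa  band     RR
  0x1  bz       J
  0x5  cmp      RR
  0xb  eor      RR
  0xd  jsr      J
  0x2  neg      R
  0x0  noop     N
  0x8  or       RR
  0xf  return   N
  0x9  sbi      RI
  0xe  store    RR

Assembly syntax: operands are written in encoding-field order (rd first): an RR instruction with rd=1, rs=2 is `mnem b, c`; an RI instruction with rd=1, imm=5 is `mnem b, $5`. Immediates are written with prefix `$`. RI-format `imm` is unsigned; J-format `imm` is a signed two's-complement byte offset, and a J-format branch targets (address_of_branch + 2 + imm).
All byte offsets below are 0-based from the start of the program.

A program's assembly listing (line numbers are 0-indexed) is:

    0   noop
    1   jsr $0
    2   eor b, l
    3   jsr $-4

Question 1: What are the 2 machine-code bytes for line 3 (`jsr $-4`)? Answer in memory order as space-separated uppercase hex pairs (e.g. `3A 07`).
line 3 (jsr): pack op=0xd:4|imm=-4:12 = 0xdffc; big→ df fc

DF FC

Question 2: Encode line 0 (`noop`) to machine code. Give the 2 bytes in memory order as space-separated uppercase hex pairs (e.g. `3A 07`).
00 00

line 0 (noop): pack op=0x0:4|pad=0:12 = 0x0000; big→ 00 00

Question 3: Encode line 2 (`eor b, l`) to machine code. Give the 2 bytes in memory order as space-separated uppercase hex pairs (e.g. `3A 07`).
B3 80

line 2 (eor): pack op=0xb:4|rd=1:3|rs=6:3|pad=0:6 = 0xb380; big→ b3 80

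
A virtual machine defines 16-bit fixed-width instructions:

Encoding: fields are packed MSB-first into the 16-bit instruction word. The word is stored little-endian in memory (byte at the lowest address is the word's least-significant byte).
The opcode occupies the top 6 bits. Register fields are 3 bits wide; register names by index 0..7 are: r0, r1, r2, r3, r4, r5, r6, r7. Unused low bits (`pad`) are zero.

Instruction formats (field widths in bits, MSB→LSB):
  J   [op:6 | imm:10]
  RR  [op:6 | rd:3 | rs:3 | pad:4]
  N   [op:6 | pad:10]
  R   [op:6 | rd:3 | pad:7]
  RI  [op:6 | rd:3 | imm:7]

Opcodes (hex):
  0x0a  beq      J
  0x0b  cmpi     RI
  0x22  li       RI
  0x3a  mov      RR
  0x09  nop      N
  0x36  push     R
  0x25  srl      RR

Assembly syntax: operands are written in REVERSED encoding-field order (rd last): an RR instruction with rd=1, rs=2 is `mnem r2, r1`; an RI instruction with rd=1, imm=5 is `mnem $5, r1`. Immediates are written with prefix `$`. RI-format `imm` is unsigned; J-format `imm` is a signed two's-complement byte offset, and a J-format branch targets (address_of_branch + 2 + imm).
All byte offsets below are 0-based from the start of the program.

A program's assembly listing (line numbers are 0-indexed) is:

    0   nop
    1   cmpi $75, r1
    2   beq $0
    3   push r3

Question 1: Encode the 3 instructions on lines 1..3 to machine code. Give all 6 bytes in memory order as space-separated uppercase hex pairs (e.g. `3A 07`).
CB 2C 00 28 80 D9

line 1 (cmpi): pack op=0xb:6|rd=1:3|imm=75:7 = 0x2ccb; little→ cb 2c
line 2 (beq): pack op=0xa:6|imm=0:10 = 0x2800; little→ 00 28
line 3 (push): pack op=0x36:6|rd=3:3|pad=0:7 = 0xd980; little→ 80 d9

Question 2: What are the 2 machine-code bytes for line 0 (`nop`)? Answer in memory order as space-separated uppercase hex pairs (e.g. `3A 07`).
00 24

0. nop fields op=0x9:6|pad=0:10 → word 2400h → 00 24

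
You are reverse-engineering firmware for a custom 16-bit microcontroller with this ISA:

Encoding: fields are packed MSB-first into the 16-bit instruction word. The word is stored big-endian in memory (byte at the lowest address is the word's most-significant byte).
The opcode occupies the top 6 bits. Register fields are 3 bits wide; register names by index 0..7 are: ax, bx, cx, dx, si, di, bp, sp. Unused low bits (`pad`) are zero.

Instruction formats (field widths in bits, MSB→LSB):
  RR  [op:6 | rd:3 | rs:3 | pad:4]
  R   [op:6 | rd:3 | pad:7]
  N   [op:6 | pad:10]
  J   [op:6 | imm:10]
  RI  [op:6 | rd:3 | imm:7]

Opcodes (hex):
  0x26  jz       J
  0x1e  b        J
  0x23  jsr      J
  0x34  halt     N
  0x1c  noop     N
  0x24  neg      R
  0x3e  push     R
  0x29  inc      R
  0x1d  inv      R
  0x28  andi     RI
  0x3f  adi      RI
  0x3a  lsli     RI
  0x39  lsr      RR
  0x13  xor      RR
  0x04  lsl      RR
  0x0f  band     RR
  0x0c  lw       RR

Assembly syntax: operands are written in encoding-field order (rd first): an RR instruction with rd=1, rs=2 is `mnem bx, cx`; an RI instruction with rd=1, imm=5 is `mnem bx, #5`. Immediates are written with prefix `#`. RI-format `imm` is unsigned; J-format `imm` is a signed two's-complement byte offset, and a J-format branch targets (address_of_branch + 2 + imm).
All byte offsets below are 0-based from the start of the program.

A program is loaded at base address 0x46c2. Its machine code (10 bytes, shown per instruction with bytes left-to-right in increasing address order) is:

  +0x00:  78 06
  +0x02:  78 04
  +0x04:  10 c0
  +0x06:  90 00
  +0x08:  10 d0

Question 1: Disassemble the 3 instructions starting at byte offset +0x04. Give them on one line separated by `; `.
lsl bx, si; neg ax; lsl bx, di

[04] 10 c0 → 0x10c0
  op=0x10c0>>10=0x4 ⇒ lsl (RR)
  rd: (w>>7)&0x7=0x1 → bx
  rs: (w>>4)&0x7=0x4 → si
[06] 90 00 → 0x9000
  op=0x9000>>10=0x24 ⇒ neg (R)
  rd: (w>>7)&0x7=0x0 → ax
[08] 10 d0 → 0x10d0
  op=0x10d0>>10=0x4 ⇒ lsl (RR)
  rd: (w>>7)&0x7=0x1 → bx
  rs: (w>>4)&0x7=0x5 → di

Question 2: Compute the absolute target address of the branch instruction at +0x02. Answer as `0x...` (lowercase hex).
0x46ca

[02] 78 04 → 0x7804
  op=0x7804>>10=0x1e ⇒ b (J)
  imm: (w>>0)&0x3ff=0x4 → #4
  target = base 0x46c2 + off 0x02 + 2 + imm 4 = 0x46ca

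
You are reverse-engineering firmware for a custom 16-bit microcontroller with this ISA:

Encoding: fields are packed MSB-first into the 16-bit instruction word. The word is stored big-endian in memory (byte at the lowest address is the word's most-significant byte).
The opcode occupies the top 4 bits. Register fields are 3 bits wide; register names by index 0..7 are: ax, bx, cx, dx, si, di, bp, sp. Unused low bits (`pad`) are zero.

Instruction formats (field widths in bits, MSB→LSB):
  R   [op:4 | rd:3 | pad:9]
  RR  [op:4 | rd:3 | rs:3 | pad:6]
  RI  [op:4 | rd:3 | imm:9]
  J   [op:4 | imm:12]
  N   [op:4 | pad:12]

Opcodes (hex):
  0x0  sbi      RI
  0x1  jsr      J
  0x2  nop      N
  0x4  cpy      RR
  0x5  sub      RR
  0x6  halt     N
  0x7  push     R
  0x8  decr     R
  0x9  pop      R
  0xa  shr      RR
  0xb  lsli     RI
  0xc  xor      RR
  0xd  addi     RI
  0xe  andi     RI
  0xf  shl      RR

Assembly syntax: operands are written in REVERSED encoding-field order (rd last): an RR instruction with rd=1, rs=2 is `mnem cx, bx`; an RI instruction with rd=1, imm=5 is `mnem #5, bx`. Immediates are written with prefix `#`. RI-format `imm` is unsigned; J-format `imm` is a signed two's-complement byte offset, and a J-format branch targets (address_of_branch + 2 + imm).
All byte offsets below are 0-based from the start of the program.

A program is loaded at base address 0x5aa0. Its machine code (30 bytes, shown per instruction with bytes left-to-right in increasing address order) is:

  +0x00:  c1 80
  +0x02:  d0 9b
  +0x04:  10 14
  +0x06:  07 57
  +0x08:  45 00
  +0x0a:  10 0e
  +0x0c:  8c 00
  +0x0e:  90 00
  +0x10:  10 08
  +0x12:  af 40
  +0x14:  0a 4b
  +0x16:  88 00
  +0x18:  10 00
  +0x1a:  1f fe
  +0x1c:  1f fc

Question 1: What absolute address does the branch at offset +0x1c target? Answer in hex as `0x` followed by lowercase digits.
0x5aba

off 0x1c: read 1f fc as big → 0x1ffc
  opcode bits[15:12]=0x1: jsr/J
  imm@[11:0]=0xffc (s12→-4) ⇒ #-4
  target = base 0x5aa0 + off 0x1c + 2 + imm -4 = 0x5aba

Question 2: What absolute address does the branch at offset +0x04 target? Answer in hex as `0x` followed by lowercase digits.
0x5aba

+0x04: 10 14 ⇒ word 0x1014 (big)
  op=0x1014>>12=0x1 ⇒ jsr (J)
  imm@[11:0]=0x14 ⇒ #20
  target = base 0x5aa0 + off 0x04 + 2 + imm 20 = 0x5aba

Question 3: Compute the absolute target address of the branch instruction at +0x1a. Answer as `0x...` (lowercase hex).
off 0x1a: read 1f fe as big → 0x1ffe
  opcode bits[15:12]=0x1: jsr/J
  imm@[11:0]=0xffe (s12→-2) ⇒ #-2
  target = base 0x5aa0 + off 0x1a + 2 + imm -2 = 0x5aba

0x5aba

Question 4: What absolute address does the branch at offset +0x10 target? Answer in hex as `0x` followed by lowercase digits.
0x5aba

off 0x10: read 10 08 as big → 0x1008
  op=0x1008>>12=0x1 ⇒ jsr (J)
  [11:0] imm=8 = #8
  target = base 0x5aa0 + off 0x10 + 2 + imm 8 = 0x5aba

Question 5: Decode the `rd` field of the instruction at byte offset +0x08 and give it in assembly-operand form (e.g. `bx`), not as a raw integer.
[08] 45 00 → 0x4500
  op=0x4500>>12=0x4 ⇒ cpy (RR)
  [11:9] rd=2 = cx
  [8:6] rs=4 = si

cx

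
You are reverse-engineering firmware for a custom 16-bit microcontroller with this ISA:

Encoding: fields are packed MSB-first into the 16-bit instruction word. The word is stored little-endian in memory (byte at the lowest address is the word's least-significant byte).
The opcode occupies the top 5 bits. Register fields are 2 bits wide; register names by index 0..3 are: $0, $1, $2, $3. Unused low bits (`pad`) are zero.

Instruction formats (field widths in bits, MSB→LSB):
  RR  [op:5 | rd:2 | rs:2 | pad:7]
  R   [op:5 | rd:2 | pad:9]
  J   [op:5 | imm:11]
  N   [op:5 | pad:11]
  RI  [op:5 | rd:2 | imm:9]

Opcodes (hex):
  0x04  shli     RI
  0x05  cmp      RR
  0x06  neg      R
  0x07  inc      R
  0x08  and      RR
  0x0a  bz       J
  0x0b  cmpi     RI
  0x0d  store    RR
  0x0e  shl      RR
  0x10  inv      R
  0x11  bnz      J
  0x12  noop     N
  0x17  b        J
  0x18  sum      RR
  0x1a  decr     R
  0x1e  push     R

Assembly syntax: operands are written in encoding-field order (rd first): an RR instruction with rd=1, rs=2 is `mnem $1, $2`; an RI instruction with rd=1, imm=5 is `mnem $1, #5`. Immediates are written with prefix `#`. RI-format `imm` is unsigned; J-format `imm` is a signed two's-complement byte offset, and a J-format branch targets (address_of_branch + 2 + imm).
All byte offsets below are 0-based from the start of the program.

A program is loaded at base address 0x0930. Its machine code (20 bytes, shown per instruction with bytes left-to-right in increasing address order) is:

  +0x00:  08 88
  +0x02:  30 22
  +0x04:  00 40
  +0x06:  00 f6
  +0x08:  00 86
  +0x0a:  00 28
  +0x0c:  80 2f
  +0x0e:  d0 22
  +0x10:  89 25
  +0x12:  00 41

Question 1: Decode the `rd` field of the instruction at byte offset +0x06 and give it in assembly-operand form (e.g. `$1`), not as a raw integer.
@+06  little-endian(00 f6) = 0xf600
  op=0xf600>>11=0x1e ⇒ push (R)
  rd@[10:9]=0x3 ⇒ $3

$3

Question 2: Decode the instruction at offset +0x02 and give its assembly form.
shli $1, #48

[02] 30 22 → 0x2230
  op=0x2230>>11=0x4 ⇒ shli (RI)
  rd: (w>>9)&0x3=0x1 → $1
  imm: (w>>0)&0x1ff=0x30 → #48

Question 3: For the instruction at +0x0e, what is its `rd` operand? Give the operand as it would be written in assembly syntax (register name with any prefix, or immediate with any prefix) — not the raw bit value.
$1

@+0e  little-endian(d0 22) = 0x22d0
  opcode bits[15:11]=0x4: shli/RI
  [10:9] rd=1 = $1
  [8:0] imm=208 = #208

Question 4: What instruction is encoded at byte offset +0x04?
off 0x04: read 00 40 as little → 0x4000
  op=0x4000>>11=0x8 ⇒ and (RR)
  rd: (w>>9)&0x3=0x0 → $0
  rs: (w>>7)&0x3=0x0 → $0

and $0, $0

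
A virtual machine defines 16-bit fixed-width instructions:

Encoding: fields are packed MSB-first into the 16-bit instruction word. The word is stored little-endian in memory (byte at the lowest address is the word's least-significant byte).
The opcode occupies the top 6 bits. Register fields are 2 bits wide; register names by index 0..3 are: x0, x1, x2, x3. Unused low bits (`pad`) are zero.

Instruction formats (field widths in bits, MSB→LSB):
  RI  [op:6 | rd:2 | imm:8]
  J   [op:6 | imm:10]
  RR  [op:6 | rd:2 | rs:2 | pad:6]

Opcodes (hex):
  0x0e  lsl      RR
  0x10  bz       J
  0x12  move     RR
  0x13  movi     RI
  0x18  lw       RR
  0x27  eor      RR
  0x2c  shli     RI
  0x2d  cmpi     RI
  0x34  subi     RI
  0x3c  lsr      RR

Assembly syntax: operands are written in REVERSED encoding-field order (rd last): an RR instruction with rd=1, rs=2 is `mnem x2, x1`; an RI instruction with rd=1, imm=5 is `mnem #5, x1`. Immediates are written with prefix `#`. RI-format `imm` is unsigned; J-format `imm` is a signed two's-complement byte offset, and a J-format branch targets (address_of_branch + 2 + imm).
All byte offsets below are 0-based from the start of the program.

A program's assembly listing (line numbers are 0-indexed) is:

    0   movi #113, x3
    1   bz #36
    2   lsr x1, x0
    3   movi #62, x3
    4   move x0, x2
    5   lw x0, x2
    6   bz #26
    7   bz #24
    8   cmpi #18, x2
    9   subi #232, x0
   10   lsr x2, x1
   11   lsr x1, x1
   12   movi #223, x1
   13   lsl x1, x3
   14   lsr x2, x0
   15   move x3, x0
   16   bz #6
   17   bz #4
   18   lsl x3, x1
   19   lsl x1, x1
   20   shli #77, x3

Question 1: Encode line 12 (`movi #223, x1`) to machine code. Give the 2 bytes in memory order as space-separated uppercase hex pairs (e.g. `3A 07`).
12. movi fields op=0x13:6|rd=1:2|imm=223:8 → word 4ddfh → df 4d

DF 4D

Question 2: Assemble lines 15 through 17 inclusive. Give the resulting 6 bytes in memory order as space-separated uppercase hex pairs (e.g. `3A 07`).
C0 48 06 40 04 40

15. move fields op=0x12:6|rd=0:2|rs=3:2|pad=0:6 → word 48c0h → c0 48
16. bz fields op=0x10:6|imm=6:10 → word 4006h → 06 40
17. bz fields op=0x10:6|imm=4:10 → word 4004h → 04 40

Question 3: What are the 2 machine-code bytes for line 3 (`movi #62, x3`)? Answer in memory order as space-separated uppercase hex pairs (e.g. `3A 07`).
3E 4F

line 3 (movi): pack op=0x13:6|rd=3:2|imm=62:8 = 0x4f3e; little→ 3e 4f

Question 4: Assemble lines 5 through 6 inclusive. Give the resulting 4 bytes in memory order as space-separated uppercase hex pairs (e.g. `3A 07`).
00 62 1A 40

5. lw fields op=0x18:6|rd=2:2|rs=0:2|pad=0:6 → word 6200h → 00 62
6. bz fields op=0x10:6|imm=26:10 → word 401ah → 1a 40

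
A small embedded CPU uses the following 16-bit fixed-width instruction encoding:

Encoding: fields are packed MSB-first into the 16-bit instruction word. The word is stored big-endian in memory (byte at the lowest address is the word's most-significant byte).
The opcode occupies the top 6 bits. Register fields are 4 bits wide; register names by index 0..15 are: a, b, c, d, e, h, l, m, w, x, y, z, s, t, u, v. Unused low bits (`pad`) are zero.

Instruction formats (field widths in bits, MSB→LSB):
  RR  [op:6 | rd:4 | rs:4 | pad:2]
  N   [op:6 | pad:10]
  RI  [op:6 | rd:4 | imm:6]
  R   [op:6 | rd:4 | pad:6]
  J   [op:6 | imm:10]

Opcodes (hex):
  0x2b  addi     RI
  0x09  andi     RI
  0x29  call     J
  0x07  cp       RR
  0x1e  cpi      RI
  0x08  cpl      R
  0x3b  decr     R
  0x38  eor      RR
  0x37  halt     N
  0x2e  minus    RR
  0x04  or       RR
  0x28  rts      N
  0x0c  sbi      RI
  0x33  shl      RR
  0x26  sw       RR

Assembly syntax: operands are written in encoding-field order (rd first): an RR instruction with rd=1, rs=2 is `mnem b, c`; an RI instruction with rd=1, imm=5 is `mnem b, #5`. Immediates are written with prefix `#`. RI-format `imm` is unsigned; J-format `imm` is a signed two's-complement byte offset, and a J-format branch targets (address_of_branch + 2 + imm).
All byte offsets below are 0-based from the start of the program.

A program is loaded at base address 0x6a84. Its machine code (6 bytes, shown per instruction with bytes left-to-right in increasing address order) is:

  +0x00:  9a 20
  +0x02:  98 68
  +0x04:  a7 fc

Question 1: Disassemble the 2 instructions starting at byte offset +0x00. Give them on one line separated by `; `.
sw w, w; sw b, y

@+00  big-endian(9a 20) = 0x9a20
  op=0x9a20>>10=0x26 ⇒ sw (RR)
  rd@[9:6]=0x8 ⇒ w
  rs@[5:2]=0x8 ⇒ w
@+02  big-endian(98 68) = 0x9868
  op=0x9868>>10=0x26 ⇒ sw (RR)
  rd@[9:6]=0x1 ⇒ b
  rs@[5:2]=0xa ⇒ y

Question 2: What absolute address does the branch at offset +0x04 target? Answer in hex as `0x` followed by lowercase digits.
0x6a86

@+04  big-endian(a7 fc) = 0xa7fc
  op=0xa7fc>>10=0x29 ⇒ call (J)
  [9:0] imm=1020 (s10→-4) = #-4
  target = base 0x6a84 + off 0x04 + 2 + imm -4 = 0x6a86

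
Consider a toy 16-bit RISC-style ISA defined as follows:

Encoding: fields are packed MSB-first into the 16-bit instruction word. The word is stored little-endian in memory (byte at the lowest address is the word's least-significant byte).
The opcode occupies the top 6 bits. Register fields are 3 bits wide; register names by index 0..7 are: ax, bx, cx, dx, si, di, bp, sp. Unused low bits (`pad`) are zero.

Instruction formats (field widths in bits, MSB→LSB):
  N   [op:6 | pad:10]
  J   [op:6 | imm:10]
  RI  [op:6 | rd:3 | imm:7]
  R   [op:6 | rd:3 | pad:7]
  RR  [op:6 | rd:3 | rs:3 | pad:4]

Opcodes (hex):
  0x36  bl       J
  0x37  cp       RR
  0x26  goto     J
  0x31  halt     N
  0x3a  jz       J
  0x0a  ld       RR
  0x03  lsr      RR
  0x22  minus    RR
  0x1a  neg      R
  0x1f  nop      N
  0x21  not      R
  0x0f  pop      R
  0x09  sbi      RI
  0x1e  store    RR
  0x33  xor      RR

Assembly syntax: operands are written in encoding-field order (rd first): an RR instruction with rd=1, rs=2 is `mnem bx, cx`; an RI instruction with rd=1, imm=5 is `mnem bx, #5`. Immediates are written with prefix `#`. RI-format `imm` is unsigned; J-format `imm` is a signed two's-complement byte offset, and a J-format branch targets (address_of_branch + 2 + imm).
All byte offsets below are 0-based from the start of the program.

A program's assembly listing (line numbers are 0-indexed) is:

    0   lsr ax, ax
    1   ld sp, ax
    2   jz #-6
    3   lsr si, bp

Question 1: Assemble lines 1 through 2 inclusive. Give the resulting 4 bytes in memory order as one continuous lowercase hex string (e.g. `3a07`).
line 1 (ld): pack op=0xa:6|rd=7:3|rs=0:3|pad=0:4 = 0x2b80; little→ 80 2b
line 2 (jz): pack op=0x3a:6|imm=-6:10 = 0xebfa; little→ fa eb

802bfaeb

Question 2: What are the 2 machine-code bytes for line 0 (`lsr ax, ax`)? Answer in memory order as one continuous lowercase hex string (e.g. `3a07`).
000c

line 0 (lsr): pack op=0x3:6|rd=0:3|rs=0:3|pad=0:4 = 0x0c00; little→ 00 0c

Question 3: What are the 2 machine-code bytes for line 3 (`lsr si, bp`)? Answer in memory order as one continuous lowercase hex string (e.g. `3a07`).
line 3 (lsr): pack op=0x3:6|rd=4:3|rs=6:3|pad=0:4 = 0x0e60; little→ 60 0e

600e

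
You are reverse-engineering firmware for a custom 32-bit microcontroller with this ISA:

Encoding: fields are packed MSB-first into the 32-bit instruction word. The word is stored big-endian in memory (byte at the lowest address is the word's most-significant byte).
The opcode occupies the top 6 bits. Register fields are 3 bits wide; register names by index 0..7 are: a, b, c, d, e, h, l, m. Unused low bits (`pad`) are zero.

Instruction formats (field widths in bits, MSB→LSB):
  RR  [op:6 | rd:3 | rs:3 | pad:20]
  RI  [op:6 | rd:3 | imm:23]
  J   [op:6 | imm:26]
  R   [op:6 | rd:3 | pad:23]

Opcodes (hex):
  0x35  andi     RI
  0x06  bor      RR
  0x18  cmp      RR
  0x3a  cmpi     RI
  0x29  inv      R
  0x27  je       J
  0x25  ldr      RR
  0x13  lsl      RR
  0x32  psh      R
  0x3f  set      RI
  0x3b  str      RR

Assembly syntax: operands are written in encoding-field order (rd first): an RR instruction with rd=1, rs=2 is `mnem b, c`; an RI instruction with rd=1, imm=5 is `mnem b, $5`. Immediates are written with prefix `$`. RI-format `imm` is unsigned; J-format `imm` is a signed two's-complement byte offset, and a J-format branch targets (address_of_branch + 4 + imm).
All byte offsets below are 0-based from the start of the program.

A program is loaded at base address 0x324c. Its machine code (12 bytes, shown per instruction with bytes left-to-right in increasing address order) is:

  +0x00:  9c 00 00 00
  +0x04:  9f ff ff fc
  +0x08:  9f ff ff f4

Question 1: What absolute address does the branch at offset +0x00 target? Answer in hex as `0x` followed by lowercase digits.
+0x00: 9c 00 00 00 ⇒ word 0x9c000000 (big)
  opcode bits[31:26]=0x27: je/J
  imm: (w>>0)&0x3ffffff=0x0 → $0
  target = base 0x324c + off 0x00 + 4 + imm 0 = 0x3250

0x3250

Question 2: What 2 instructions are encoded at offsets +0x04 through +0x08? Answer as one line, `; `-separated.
+0x04: 9f ff ff fc ⇒ word 0x9ffffffc (big)
  top 6b → 0x27 → je [J]
  [25:0] imm=67108860 (s26→-4) = $-4
+0x08: 9f ff ff f4 ⇒ word 0x9ffffff4 (big)
  top 6b → 0x27 → je [J]
  [25:0] imm=67108852 (s26→-12) = $-12

je $-4; je $-12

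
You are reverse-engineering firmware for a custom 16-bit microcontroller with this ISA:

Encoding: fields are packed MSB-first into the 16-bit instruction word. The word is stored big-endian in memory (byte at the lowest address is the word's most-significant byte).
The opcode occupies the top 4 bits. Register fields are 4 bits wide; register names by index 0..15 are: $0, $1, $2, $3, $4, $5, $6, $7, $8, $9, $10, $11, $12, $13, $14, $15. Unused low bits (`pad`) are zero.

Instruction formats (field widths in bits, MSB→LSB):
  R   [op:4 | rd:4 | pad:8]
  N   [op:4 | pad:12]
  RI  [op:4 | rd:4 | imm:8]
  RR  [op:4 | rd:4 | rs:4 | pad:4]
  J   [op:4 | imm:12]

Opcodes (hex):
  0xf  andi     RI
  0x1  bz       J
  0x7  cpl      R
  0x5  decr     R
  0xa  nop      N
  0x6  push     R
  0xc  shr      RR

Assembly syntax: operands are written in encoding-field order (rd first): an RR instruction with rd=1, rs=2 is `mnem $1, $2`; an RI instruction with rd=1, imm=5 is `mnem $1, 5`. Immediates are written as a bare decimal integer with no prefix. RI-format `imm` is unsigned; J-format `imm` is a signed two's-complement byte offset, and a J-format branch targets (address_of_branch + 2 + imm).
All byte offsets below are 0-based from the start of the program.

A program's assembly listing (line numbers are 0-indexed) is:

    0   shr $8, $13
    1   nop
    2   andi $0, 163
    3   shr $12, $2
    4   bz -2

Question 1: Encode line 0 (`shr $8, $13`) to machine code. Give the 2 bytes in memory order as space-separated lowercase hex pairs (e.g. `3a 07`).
c8 d0

0. shr fields op=0xc:4|rd=8:4|rs=13:4|pad=0:4 → word c8d0h → c8 d0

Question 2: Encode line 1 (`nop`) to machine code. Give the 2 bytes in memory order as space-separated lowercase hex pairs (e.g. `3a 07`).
a0 00

1. nop fields op=0xa:4|pad=0:12 → word a000h → a0 00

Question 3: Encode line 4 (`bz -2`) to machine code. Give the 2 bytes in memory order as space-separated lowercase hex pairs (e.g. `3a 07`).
L4: bz op=0x1:4|imm=-2:12 ⇒ 0x1ffe ⇒ big 1f fe

1f fe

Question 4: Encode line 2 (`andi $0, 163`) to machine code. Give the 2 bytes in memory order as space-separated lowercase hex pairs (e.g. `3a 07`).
f0 a3

line 2 (andi): pack op=0xf:4|rd=0:4|imm=163:8 = 0xf0a3; big→ f0 a3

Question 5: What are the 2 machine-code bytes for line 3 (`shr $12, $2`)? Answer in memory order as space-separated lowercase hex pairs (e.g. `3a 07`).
cc 20

L3: shr op=0xc:4|rd=12:4|rs=2:4|pad=0:4 ⇒ 0xcc20 ⇒ big cc 20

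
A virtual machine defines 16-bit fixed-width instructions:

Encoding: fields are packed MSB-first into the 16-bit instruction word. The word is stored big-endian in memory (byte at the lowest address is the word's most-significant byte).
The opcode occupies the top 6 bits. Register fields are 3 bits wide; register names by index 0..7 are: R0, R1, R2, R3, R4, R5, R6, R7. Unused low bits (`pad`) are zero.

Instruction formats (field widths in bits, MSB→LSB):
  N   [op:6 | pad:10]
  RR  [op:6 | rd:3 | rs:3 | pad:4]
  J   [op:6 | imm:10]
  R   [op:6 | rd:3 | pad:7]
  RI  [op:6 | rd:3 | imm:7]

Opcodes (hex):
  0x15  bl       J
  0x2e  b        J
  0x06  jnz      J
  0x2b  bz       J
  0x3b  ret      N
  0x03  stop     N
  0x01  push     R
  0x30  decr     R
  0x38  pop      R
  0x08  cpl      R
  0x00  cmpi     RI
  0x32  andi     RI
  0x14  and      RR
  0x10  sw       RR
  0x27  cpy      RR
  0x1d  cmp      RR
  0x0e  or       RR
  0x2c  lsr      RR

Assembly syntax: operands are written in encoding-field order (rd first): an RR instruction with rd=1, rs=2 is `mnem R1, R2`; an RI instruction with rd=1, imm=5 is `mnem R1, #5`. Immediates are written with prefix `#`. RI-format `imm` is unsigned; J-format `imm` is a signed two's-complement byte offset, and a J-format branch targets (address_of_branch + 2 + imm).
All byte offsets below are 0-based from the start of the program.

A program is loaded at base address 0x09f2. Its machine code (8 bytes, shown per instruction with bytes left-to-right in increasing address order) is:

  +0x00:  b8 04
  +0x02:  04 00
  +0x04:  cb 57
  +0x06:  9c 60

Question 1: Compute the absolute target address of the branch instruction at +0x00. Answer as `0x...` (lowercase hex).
0x09f8

+0x00: b8 04 ⇒ word 0xb804 (big)
  op=0xb804>>10=0x2e ⇒ b (J)
  imm@[9:0]=0x4 ⇒ #4
  target = base 0x09f2 + off 0x00 + 2 + imm 4 = 0x09f8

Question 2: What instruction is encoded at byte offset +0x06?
@+06  big-endian(9c 60) = 0x9c60
  top 6b → 0x27 → cpy [RR]
  [9:7] rd=0 = R0
  [6:4] rs=6 = R6

cpy R0, R6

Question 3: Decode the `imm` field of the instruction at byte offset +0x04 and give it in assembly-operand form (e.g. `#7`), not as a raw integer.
#87

off 0x04: read cb 57 as big → 0xcb57
  top 6b → 0x32 → andi [RI]
  [9:7] rd=6 = R6
  [6:0] imm=87 = #87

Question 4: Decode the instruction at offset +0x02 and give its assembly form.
off 0x02: read 04 00 as big → 0x0400
  top 6b → 0x1 → push [R]
  rd@[9:7]=0x0 ⇒ R0

push R0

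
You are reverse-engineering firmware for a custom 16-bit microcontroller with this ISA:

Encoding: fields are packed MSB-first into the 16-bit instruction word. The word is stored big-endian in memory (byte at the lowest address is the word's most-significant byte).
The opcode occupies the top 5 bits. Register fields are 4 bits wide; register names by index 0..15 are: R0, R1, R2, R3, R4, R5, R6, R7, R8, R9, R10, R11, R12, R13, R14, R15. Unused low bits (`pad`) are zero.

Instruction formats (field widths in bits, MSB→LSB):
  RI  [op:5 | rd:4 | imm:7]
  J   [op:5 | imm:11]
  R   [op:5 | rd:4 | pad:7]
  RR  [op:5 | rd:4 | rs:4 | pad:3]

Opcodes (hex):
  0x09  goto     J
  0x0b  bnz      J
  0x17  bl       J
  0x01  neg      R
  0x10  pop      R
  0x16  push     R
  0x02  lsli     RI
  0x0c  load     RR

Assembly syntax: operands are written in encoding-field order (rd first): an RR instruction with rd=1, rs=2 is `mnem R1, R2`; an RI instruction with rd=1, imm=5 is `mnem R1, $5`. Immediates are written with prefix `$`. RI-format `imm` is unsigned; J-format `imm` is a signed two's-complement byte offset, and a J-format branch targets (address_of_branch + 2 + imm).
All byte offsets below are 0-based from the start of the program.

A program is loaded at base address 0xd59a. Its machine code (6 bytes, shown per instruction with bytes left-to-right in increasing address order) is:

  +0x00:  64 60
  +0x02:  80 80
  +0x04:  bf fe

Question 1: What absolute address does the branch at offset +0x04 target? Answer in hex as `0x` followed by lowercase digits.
off 0x04: read bf fe as big → 0xbffe
  op=0xbffe>>11=0x17 ⇒ bl (J)
  imm: (w>>0)&0x7ff=0x7fe (s11→-2) → $-2
  target = base 0xd59a + off 0x04 + 2 + imm -2 = 0xd59e

0xd59e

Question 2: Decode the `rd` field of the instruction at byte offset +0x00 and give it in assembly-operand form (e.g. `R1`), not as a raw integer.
@+00  big-endian(64 60) = 0x6460
  op=0x6460>>11=0xc ⇒ load (RR)
  rd: (w>>7)&0xf=0x8 → R8
  rs: (w>>3)&0xf=0xc → R12

R8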